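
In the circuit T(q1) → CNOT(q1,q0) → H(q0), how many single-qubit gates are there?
2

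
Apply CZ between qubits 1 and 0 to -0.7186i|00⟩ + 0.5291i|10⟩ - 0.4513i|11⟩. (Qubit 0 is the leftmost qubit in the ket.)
-0.7186i|00⟩ + 0.5291i|10⟩ + 0.4513i|11⟩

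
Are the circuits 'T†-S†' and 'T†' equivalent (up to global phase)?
No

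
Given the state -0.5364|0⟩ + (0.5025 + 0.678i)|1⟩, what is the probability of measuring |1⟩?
0.7122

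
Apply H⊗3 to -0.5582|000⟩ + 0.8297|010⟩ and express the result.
0.09599|000⟩ + 0.09599|001⟩ - 0.4907|010⟩ - 0.4907|011⟩ + 0.09599|100⟩ + 0.09599|101⟩ - 0.4907|110⟩ - 0.4907|111⟩

H⊗3 gives amp(|y⟩) = (1/2√2) Σ_x (−1)^(x·y) amp(|x⟩), where x·y is the number of positions in which both x and y have a 1.
|000⟩: (-0.5582 + 0.8297)/(2√2) = 0.09599
|001⟩: (-0.5582 + 0.8297)/(2√2) = 0.09599
|010⟩: (-0.5582 - 0.8297)/(2√2) = -0.4907
|011⟩: (-0.5582 - 0.8297)/(2√2) = -0.4907
|100⟩: (-0.5582 + 0.8297)/(2√2) = 0.09599
|101⟩: (-0.5582 + 0.8297)/(2√2) = 0.09599
|110⟩: (-0.5582 - 0.8297)/(2√2) = -0.4907
|111⟩: (-0.5582 - 0.8297)/(2√2) = -0.4907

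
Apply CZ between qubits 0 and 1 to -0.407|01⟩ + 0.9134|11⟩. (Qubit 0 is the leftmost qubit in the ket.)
-0.407|01⟩ - 0.9134|11⟩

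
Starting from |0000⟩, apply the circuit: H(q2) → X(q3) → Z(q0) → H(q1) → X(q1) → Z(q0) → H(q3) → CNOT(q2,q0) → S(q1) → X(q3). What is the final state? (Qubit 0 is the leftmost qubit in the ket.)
-1/√8|0000⟩ + 1/√8|0001⟩ - (1/√8)i|0100⟩ + (1/√8)i|0101⟩ - 1/√8|1010⟩ + 1/√8|1011⟩ - (1/√8)i|1110⟩ + (1/√8)i|1111⟩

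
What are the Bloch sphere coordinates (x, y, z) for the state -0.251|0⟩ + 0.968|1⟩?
(-0.4859, 0, -0.874)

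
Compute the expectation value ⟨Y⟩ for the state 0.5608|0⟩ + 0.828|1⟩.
0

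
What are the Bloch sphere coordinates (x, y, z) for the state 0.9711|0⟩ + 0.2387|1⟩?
(0.4636, 0, 0.8861)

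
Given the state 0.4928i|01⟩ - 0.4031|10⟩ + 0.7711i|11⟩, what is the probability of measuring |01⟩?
0.2429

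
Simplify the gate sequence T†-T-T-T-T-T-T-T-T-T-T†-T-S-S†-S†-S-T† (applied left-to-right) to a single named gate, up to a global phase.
T†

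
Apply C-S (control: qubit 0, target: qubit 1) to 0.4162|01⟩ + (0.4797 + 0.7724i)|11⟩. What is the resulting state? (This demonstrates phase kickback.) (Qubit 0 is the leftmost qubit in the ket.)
0.4162|01⟩ + (-0.7724 + 0.4797i)|11⟩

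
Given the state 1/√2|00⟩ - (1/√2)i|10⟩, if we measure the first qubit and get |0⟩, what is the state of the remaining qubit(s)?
|0⟩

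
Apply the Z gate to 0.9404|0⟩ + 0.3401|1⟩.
0.9404|0⟩ - 0.3401|1⟩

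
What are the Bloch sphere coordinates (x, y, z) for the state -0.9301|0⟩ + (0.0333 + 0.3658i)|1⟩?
(-0.06194, -0.6805, 0.7302)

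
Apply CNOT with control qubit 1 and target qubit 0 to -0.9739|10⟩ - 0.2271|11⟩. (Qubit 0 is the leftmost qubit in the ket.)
-0.2271|01⟩ - 0.9739|10⟩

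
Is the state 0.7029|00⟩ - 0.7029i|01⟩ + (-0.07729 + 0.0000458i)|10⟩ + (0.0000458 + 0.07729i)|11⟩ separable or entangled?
Separable

Writing the state as a|00⟩ + b|01⟩ + c|10⟩ + d|11⟩, it is a product state iff ad − bc = 0.
Here (a, b, c, d) = (0.7029, -0.7029i, (-0.07729 + 0.0000458i), (0.0000458 + 0.07729i)): ad − bc = (0.7029)(0.0000458 + 0.07729i) − (-0.7029i)(-0.07729 + 0.0000458i) = 0, so the state is separable.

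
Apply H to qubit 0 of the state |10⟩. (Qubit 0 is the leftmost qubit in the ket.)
1/√2|00⟩ - 1/√2|10⟩

H on qubit 0 mixes each pair of kets that differ only in qubit 0: amplitudes (a, b) of (|…0…⟩, |…1…⟩) become ((a + b)/√2, (a − b)/√2). Kets absent from the input have amplitude 0.
(|00⟩, |10⟩): (a, b) = (0, 1) → (1/√2, -1/√2)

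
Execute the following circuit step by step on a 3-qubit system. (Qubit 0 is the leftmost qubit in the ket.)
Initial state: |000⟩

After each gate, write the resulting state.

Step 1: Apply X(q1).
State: |010⟩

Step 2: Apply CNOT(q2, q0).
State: |010⟩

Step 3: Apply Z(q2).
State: |010⟩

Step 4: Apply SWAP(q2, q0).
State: |010⟩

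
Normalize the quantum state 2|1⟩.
|1⟩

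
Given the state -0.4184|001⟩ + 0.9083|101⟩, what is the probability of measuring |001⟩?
0.1751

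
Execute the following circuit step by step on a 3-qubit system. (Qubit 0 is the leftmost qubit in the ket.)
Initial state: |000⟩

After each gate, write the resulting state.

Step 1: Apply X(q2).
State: |001⟩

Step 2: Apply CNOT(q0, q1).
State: |001⟩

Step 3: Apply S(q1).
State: |001⟩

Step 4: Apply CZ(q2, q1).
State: |001⟩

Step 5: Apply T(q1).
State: |001⟩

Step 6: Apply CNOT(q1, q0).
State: |001⟩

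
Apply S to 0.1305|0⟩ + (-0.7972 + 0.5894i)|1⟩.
0.1305|0⟩ + (-0.5894 - 0.7972i)|1⟩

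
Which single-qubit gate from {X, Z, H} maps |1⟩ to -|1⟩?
Z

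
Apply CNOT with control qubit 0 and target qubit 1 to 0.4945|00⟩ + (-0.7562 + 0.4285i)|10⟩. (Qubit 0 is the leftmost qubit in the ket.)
0.4945|00⟩ + (-0.7562 + 0.4285i)|11⟩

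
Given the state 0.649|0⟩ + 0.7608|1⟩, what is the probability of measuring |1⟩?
0.5788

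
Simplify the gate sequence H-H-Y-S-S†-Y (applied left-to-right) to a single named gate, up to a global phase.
I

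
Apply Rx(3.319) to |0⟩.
-0.08859|0⟩ - 0.9961i|1⟩

Rx(3.319) = [[cos(θ/2), −i·sin(θ/2)], [−i·sin(θ/2), cos(θ/2)]]; θ = 3.319, cos(θ/2) ≈ -0.0885874, sin(θ/2) ≈ 0.996068.
With a = amp(|0⟩) = 1 and b = amp(|1⟩) = 0:
new amp(|0⟩) = (-0.0885874)·a + (-0.996068i)·b = -0.08859
new amp(|1⟩) = (-0.996068i)·a + (-0.0885874)·b = -0.9961i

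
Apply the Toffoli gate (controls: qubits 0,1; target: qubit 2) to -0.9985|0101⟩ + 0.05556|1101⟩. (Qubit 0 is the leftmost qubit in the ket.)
-0.9985|0101⟩ + 0.05556|1111⟩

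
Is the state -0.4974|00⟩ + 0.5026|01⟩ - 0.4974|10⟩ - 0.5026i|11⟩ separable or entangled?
Entangled

Writing the state as a|00⟩ + b|01⟩ + c|10⟩ + d|11⟩, it is a product state iff ad − bc = 0.
Here (a, b, c, d) = (-0.4974, 0.5026, -0.4974, -0.5026i): ad − bc = (-0.4974)(-0.5026i) − (0.5026)(-0.4974) = (0.25 + 0.25i) ≠ 0, so the state is entangled.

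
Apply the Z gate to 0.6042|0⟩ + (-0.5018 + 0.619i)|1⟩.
0.6042|0⟩ + (0.5018 - 0.619i)|1⟩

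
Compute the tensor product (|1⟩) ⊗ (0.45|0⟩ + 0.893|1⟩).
0.45|10⟩ + 0.893|11⟩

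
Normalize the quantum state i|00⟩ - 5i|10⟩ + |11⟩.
0.1925i|00⟩ - 0.9623i|10⟩ + 0.1925|11⟩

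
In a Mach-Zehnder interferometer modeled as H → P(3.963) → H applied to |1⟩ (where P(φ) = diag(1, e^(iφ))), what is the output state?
(0.8406 + 0.3661i)|0⟩ + (0.1594 - 0.3661i)|1⟩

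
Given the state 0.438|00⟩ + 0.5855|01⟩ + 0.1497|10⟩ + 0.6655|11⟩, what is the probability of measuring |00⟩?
0.1918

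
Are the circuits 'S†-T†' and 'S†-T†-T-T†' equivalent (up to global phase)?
Yes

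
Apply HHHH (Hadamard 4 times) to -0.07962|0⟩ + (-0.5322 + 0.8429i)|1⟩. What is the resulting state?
-0.07962|0⟩ + (-0.5322 + 0.8429i)|1⟩

H² = I, so an even number of Hadamards cancels: H^4 = I and the state is unchanged.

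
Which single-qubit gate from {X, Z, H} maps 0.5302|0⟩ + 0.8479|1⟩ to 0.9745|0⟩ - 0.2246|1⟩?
H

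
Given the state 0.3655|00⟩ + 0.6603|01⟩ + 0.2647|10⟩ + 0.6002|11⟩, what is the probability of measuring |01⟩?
0.436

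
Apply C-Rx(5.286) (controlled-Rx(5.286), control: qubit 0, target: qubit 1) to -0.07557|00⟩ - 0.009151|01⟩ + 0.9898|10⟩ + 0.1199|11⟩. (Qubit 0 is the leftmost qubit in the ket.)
-0.07557|00⟩ - 0.009151|01⟩ + (-0.8693 - 0.05733i)|10⟩ + (-0.1053 - 0.4733i)|11⟩

C-Rx(5.286) leaves the control-|0⟩ kets |00⟩, |01⟩ unchanged and applies Rx(5.286) to qubit 1 on the control-|1⟩ pair (|10⟩, |11⟩).
Rx(5.286) = [[cos(θ/2), −i·sin(θ/2)], [−i·sin(θ/2), cos(θ/2)]]; θ = 5.286, cos(θ/2) ≈ -0.878256, sin(θ/2) ≈ 0.47819.
With a = amp(|10⟩) = 0.9898 and b = amp(|11⟩) = 0.1199:
new amp(|10⟩) = (-0.878256)·a + (-0.47819i)·b = (-0.8693 - 0.05733i)
new amp(|11⟩) = (-0.47819i)·a + (-0.878256)·b = (-0.1053 - 0.4733i)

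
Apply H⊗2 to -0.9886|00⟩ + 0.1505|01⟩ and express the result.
-0.4191|00⟩ - 0.5696|01⟩ - 0.4191|10⟩ - 0.5696|11⟩

H⊗2 gives amp(|y⟩) = (1/2) Σ_x (−1)^(x·y) amp(|x⟩), where x·y is the number of positions in which both x and y have a 1.
|00⟩: (-0.9886 + 0.1505)/2 = -0.4191
|01⟩: (-0.9886 - 0.1505)/2 = -0.5696
|10⟩: (-0.9886 + 0.1505)/2 = -0.4191
|11⟩: (-0.9886 - 0.1505)/2 = -0.5696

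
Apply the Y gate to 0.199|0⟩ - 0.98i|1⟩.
-0.98|0⟩ + 0.199i|1⟩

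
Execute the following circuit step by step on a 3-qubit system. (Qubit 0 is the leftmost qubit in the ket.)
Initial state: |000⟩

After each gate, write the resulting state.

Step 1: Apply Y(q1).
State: i|010⟩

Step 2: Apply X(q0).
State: i|110⟩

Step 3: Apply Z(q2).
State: i|110⟩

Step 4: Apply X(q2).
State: i|111⟩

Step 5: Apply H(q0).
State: (1/√2)i|011⟩ - (1/√2)i|111⟩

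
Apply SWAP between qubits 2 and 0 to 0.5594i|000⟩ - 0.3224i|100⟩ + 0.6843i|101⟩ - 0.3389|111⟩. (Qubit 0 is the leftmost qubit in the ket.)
0.5594i|000⟩ - 0.3224i|001⟩ + 0.6843i|101⟩ - 0.3389|111⟩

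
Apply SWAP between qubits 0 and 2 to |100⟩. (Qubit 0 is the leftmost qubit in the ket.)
|001⟩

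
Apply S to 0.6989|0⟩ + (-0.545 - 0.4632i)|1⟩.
0.6989|0⟩ + (0.4632 - 0.545i)|1⟩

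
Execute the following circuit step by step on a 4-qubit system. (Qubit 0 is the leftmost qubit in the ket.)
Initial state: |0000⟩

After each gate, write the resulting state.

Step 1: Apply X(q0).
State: |1000⟩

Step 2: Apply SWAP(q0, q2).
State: |0010⟩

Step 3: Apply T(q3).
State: |0010⟩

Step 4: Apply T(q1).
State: |0010⟩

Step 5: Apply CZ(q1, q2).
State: |0010⟩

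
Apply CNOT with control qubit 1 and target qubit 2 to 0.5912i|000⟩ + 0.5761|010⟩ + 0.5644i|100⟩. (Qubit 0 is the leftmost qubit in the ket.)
0.5912i|000⟩ + 0.5761|011⟩ + 0.5644i|100⟩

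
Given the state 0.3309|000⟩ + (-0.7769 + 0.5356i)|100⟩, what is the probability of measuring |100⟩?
0.8904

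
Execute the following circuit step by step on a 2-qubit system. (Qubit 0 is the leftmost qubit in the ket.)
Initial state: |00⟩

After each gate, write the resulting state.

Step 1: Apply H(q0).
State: 1/√2|00⟩ + 1/√2|10⟩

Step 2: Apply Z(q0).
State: 1/√2|00⟩ - 1/√2|10⟩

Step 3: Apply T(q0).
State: 1/√2|00⟩ + (-1/2 - (1/2)i)|10⟩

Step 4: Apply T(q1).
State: 1/√2|00⟩ + (-1/2 - (1/2)i)|10⟩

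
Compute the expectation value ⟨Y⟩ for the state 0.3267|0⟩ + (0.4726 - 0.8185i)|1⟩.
-0.5348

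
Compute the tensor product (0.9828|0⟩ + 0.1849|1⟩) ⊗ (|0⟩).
0.9828|00⟩ + 0.1849|10⟩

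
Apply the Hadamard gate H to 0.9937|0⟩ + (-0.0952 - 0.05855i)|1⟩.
(0.6353 - 0.0414i)|0⟩ + (0.77 + 0.0414i)|1⟩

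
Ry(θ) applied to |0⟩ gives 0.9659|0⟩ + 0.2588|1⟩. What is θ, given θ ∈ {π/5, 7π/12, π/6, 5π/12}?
π/6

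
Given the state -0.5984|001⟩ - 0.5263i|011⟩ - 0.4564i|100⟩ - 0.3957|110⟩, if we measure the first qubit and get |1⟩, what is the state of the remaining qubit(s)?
-0.7556i|00⟩ - 0.6551|10⟩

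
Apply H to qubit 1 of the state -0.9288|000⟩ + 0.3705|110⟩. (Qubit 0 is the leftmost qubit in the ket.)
-0.6568|000⟩ - 0.6568|010⟩ + 0.262|100⟩ - 0.262|110⟩

H on qubit 1 mixes each pair of kets that differ only in qubit 1: amplitudes (a, b) of (|…0…⟩, |…1…⟩) become ((a + b)/√2, (a − b)/√2). Kets absent from the input have amplitude 0.
(|000⟩, |010⟩): (a, b) = (-0.9288, 0) → (-0.6568, -0.6568)
(|100⟩, |110⟩): (a, b) = (0, 0.3705) → (0.262, -0.262)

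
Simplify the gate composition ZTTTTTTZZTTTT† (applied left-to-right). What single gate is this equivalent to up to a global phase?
Z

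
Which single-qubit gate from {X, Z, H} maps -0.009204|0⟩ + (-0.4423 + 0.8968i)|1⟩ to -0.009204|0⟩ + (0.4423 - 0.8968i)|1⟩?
Z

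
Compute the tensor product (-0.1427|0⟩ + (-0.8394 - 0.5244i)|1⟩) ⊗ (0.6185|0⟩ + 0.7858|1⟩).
-0.08826|00⟩ - 0.1121|01⟩ + (-0.5192 - 0.3243i)|10⟩ + (-0.6596 - 0.4121i)|11⟩

amp(|b₁b₂…⟩) = product of the factor amplitudes for bits b₁, b₂, …; only kets whose every factor amplitude is nonzero survive.
|00⟩: (-0.1427)(0.6185) = -0.08826
|01⟩: (-0.1427)(0.7858) = -0.1121
|10⟩: (-0.8394 - 0.5244i)(0.6185) = (-0.5192 - 0.3243i)
|11⟩: (-0.8394 - 0.5244i)(0.7858) = (-0.6596 - 0.4121i)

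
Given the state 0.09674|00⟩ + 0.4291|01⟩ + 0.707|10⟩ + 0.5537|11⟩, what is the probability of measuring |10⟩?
0.4998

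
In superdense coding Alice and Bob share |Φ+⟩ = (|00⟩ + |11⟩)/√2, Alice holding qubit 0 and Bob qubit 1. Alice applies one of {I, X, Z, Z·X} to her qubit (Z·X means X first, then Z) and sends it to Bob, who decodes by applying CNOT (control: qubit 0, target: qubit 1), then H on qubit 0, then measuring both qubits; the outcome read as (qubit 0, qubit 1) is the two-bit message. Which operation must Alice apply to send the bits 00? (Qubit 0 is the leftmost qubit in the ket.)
I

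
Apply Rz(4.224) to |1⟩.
(-0.5152 + 0.8571i)|1⟩

Rz(4.224) = [[e^(−iθ/2), 0], [0, e^(iθ/2)]] with e^(±iθ/2) = cos(θ/2) ± i·sin(θ/2); θ = 4.224, cos(θ/2) ≈ -0.515168, sin(θ/2) ≈ 0.857089.
With a = amp(|0⟩) = 0 and b = amp(|1⟩) = 1:
new amp(|0⟩) = (-0.515168 - 0.857089i)·a = 0
new amp(|1⟩) = (-0.515168 + 0.857089i)·b = (-0.5152 + 0.8571i)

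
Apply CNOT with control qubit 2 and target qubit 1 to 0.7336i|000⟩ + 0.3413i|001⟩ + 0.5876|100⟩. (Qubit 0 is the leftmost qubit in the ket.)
0.7336i|000⟩ + 0.3413i|011⟩ + 0.5876|100⟩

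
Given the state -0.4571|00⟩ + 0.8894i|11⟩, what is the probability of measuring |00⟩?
0.2089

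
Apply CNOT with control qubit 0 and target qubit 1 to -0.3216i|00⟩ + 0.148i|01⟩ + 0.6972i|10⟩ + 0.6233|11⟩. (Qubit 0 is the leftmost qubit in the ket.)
-0.3216i|00⟩ + 0.148i|01⟩ + 0.6233|10⟩ + 0.6972i|11⟩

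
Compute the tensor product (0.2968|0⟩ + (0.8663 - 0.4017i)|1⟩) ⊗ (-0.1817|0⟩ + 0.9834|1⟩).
-0.05393|00⟩ + 0.2919|01⟩ + (-0.1574 + 0.07299i)|10⟩ + (0.8519 - 0.395i)|11⟩

amp(|b₁b₂…⟩) = product of the factor amplitudes for bits b₁, b₂, …; only kets whose every factor amplitude is nonzero survive.
|00⟩: (0.2968)(-0.1817) = -0.05393
|01⟩: (0.2968)(0.9834) = 0.2919
|10⟩: (0.8663 - 0.4017i)(-0.1817) = (-0.1574 + 0.07299i)
|11⟩: (0.8663 - 0.4017i)(0.9834) = (0.8519 - 0.395i)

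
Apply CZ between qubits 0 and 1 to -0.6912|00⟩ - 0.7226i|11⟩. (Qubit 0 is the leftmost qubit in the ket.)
-0.6912|00⟩ + 0.7226i|11⟩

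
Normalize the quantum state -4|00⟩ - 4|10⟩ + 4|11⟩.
-1/√3|00⟩ - 1/√3|10⟩ + 1/√3|11⟩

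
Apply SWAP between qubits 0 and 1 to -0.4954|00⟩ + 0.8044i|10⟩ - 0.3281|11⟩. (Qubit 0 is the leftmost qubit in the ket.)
-0.4954|00⟩ + 0.8044i|01⟩ - 0.3281|11⟩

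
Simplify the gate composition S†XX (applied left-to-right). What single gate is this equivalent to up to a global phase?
S†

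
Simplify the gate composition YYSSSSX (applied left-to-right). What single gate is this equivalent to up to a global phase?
X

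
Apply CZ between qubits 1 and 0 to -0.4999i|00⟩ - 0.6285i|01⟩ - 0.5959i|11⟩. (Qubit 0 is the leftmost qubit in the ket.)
-0.4999i|00⟩ - 0.6285i|01⟩ + 0.5959i|11⟩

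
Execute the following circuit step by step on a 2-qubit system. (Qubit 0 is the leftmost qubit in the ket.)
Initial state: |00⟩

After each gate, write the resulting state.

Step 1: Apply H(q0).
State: 1/√2|00⟩ + 1/√2|10⟩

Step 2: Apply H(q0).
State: |00⟩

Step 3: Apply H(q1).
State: 1/√2|00⟩ + 1/√2|01⟩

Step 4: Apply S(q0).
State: 1/√2|00⟩ + 1/√2|01⟩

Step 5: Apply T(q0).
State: 1/√2|00⟩ + 1/√2|01⟩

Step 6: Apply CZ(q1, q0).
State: 1/√2|00⟩ + 1/√2|01⟩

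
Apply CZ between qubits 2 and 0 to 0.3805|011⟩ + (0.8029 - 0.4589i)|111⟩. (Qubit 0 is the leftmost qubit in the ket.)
0.3805|011⟩ + (-0.8029 + 0.4589i)|111⟩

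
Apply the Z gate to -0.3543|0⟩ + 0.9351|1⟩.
-0.3543|0⟩ - 0.9351|1⟩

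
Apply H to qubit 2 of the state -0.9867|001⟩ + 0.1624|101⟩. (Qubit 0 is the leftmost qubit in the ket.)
-0.6977|000⟩ + 0.6977|001⟩ + 0.1148|100⟩ - 0.1148|101⟩

H on qubit 2 mixes each pair of kets that differ only in qubit 2: amplitudes (a, b) of (|…0…⟩, |…1…⟩) become ((a + b)/√2, (a − b)/√2). Kets absent from the input have amplitude 0.
(|000⟩, |001⟩): (a, b) = (0, -0.9867) → (-0.6977, 0.6977)
(|100⟩, |101⟩): (a, b) = (0, 0.1624) → (0.1148, -0.1148)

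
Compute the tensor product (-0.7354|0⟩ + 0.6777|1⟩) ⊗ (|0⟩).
-0.7354|00⟩ + 0.6777|10⟩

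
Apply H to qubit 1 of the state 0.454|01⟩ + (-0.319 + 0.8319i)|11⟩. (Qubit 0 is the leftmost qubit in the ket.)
0.321|00⟩ - 0.321|01⟩ + (-0.2256 + 0.5882i)|10⟩ + (0.2256 - 0.5882i)|11⟩

H on qubit 1 mixes each pair of kets that differ only in qubit 1: amplitudes (a, b) of (|…0…⟩, |…1…⟩) become ((a + b)/√2, (a − b)/√2). Kets absent from the input have amplitude 0.
(|00⟩, |01⟩): (a, b) = (0, 0.454) → (0.321, -0.321)
(|10⟩, |11⟩): (a, b) = (0, (-0.319 + 0.8319i)) → ((-0.2256 + 0.5882i), (0.2256 - 0.5882i))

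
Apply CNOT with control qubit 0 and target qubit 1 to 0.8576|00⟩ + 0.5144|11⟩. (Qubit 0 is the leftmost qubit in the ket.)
0.8576|00⟩ + 0.5144|10⟩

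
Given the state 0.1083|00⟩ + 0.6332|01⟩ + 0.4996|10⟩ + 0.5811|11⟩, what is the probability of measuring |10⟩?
0.2496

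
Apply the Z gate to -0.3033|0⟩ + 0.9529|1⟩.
-0.3033|0⟩ - 0.9529|1⟩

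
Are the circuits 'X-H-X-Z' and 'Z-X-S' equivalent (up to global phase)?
No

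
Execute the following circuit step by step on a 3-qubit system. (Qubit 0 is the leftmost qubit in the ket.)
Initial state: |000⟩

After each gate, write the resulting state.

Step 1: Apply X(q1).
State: |010⟩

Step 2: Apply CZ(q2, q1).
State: |010⟩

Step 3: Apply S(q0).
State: |010⟩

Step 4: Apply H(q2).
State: 1/√2|010⟩ + 1/√2|011⟩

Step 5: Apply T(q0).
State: 1/√2|010⟩ + 1/√2|011⟩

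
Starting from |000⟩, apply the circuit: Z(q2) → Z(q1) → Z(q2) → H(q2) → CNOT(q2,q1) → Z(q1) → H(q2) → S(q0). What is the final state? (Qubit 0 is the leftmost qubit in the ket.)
1/2|000⟩ + 1/2|001⟩ - 1/2|010⟩ + 1/2|011⟩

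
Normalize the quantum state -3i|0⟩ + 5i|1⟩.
-0.5145i|0⟩ + 0.8575i|1⟩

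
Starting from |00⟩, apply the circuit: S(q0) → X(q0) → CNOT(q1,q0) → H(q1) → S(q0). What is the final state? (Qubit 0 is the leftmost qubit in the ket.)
(1/√2)i|10⟩ + (1/√2)i|11⟩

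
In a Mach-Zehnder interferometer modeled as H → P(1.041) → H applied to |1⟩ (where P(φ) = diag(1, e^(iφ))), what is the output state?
(0.2473 - 0.4315i)|0⟩ + (0.7527 + 0.4315i)|1⟩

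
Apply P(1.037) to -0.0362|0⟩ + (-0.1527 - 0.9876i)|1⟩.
-0.0362|0⟩ + (0.7725 - 0.634i)|1⟩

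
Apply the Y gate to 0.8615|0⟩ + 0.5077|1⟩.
-0.5077i|0⟩ + 0.8615i|1⟩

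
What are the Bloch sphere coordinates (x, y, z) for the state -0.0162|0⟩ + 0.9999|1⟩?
(-0.0324, 0, -0.9995)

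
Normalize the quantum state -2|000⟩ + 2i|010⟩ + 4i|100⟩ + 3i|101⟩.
-0.3482|000⟩ + 0.3482i|010⟩ + 0.6963i|100⟩ + 0.5222i|101⟩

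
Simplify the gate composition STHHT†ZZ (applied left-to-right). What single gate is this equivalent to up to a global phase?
S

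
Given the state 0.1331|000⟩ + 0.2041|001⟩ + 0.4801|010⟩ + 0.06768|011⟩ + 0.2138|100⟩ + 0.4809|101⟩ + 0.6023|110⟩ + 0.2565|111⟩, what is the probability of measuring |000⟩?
0.01772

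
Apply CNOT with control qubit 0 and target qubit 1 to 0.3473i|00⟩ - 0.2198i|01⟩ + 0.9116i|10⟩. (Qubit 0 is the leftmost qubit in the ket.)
0.3473i|00⟩ - 0.2198i|01⟩ + 0.9116i|11⟩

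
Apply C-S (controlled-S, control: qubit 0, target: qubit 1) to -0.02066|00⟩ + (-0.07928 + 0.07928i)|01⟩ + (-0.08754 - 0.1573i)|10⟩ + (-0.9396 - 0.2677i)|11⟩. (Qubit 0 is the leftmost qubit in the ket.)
-0.02066|00⟩ + (-0.07928 + 0.07928i)|01⟩ + (-0.08754 - 0.1573i)|10⟩ + (0.2677 - 0.9396i)|11⟩

C-S leaves the control-|0⟩ kets |00⟩, |01⟩ unchanged and applies S to qubit 1 on the control-|1⟩ pair (|10⟩, |11⟩).
S = [[1, 0], [0, i]].
With a = amp(|10⟩) = (-0.08754 - 0.1573i) and b = amp(|11⟩) = (-0.9396 - 0.2677i):
new amp(|10⟩) = (1)·a = (-0.08754 - 0.1573i)
new amp(|11⟩) = (i)·b = (0.2677 - 0.9396i)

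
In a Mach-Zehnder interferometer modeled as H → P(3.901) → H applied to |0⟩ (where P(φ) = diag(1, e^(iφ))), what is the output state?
(0.1374 - 0.3442i)|0⟩ + (0.8626 + 0.3442i)|1⟩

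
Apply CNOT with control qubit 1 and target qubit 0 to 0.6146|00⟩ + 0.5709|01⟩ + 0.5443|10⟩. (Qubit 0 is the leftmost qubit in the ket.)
0.6146|00⟩ + 0.5443|10⟩ + 0.5709|11⟩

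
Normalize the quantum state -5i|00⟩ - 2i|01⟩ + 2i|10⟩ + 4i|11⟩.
-0.7143i|00⟩ - 0.2857i|01⟩ + 0.2857i|10⟩ + 0.5714i|11⟩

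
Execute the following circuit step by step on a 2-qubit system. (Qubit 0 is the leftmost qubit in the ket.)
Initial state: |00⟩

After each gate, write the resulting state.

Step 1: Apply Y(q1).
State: i|01⟩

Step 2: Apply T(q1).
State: (-1/√2 + (1/√2)i)|01⟩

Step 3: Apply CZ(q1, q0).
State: (-1/√2 + (1/√2)i)|01⟩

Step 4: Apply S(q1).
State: (-1/√2 - (1/√2)i)|01⟩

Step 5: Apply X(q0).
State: (-1/√2 - (1/√2)i)|11⟩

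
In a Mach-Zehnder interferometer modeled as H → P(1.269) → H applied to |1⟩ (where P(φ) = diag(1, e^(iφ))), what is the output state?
(0.3514 - 0.4774i)|0⟩ + (0.6486 + 0.4774i)|1⟩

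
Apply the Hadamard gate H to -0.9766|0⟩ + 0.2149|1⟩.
-0.5386|0⟩ - 0.8425|1⟩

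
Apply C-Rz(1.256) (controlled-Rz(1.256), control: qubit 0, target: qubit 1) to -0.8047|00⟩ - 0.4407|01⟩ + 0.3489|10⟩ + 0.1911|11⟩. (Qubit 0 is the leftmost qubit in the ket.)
-0.8047|00⟩ - 0.4407|01⟩ + (0.2823 - 0.205i)|10⟩ + (0.1546 + 0.1123i)|11⟩

C-Rz(1.256) leaves the control-|0⟩ kets |00⟩, |01⟩ unchanged and applies Rz(1.256) to qubit 1 on the control-|1⟩ pair (|10⟩, |11⟩).
Rz(1.256) = [[e^(−iθ/2), 0], [0, e^(iθ/2)]] with e^(±iθ/2) = cos(θ/2) ± i·sin(θ/2); θ = 1.256, cos(θ/2) ≈ 0.809204, sin(θ/2) ≈ 0.587528.
With a = amp(|10⟩) = 0.3489 and b = amp(|11⟩) = 0.1911:
new amp(|10⟩) = (0.809204 - 0.587528i)·a = (0.2823 - 0.205i)
new amp(|11⟩) = (0.809204 + 0.587528i)·b = (0.1546 + 0.1123i)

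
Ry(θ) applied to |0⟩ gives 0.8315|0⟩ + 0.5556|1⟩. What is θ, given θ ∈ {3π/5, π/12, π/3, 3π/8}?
3π/8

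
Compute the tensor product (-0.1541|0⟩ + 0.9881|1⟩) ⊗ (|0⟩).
-0.1541|00⟩ + 0.9881|10⟩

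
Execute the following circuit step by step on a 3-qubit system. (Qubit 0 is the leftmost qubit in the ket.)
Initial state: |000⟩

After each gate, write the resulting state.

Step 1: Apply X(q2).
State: |001⟩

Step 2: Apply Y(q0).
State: i|101⟩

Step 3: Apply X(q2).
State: i|100⟩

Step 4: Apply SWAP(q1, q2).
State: i|100⟩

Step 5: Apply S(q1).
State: i|100⟩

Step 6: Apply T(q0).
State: (-1/√2 + (1/√2)i)|100⟩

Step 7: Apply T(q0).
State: -|100⟩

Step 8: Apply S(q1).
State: -|100⟩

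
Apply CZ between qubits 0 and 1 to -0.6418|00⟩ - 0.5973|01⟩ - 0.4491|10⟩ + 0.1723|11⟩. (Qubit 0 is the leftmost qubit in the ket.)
-0.6418|00⟩ - 0.5973|01⟩ - 0.4491|10⟩ - 0.1723|11⟩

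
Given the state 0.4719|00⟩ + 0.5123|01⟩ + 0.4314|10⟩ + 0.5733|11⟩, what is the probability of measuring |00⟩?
0.2227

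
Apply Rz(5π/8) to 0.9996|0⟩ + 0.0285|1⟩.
(0.5553 - 0.8311i)|0⟩ + (0.01583 + 0.0237i)|1⟩

Rz(5π/8) = [[e^(−iθ/2), 0], [0, e^(iθ/2)]] with e^(±iθ/2) = cos(θ/2) ± i·sin(θ/2); θ = 5π/8, cos(θ/2) ≈ 0.55557, sin(θ/2) ≈ 0.83147.
With a = amp(|0⟩) = 0.9996 and b = amp(|1⟩) = 0.0285:
new amp(|0⟩) = (0.55557 - 0.83147i)·a = (0.5553 - 0.8311i)
new amp(|1⟩) = (0.55557 + 0.83147i)·b = (0.01583 + 0.0237i)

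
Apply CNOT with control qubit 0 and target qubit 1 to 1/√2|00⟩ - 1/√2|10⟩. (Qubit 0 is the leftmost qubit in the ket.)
1/√2|00⟩ - 1/√2|11⟩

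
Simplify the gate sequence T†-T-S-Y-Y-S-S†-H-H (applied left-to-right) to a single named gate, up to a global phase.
S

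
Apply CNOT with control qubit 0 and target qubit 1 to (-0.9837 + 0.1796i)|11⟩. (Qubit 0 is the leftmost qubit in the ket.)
(-0.9837 + 0.1796i)|10⟩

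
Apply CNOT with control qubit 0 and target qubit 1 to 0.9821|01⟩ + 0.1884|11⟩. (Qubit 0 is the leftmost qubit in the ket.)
0.9821|01⟩ + 0.1884|10⟩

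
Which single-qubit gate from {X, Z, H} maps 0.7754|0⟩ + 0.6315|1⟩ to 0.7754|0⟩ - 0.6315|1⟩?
Z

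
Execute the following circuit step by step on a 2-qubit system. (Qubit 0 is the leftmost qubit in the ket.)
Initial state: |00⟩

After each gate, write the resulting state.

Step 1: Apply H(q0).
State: 1/√2|00⟩ + 1/√2|10⟩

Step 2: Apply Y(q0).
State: -(1/√2)i|00⟩ + (1/√2)i|10⟩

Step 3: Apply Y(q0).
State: 1/√2|00⟩ + 1/√2|10⟩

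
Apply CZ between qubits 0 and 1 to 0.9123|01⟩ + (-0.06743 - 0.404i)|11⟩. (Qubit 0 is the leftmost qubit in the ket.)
0.9123|01⟩ + (0.06743 + 0.404i)|11⟩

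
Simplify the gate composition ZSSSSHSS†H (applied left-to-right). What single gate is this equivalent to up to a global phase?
Z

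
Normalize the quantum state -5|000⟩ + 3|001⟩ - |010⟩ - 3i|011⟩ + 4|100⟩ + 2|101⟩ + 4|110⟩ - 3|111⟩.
-0.53|000⟩ + 0.318|001⟩ - 0.106|010⟩ - 0.318i|011⟩ + 0.424|100⟩ + 0.212|101⟩ + 0.424|110⟩ - 0.318|111⟩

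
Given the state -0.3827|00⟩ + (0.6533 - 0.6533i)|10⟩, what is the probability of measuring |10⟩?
0.8536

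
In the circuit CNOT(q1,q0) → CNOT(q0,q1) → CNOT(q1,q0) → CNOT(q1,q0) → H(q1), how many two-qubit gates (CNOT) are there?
4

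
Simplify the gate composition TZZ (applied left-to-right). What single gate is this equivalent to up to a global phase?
T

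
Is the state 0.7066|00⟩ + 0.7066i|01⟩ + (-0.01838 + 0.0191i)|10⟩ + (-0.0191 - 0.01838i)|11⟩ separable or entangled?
Separable

Writing the state as a|00⟩ + b|01⟩ + c|10⟩ + d|11⟩, it is a product state iff ad − bc = 0.
Here (a, b, c, d) = (0.7066, 0.7066i, (-0.01838 + 0.0191i), (-0.0191 - 0.01838i)): ad − bc = (0.7066)(-0.0191 - 0.01838i) − (0.7066i)(-0.01838 + 0.0191i) = 0, so the state is separable.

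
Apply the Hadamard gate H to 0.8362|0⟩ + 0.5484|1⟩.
0.9791|0⟩ + 0.2035|1⟩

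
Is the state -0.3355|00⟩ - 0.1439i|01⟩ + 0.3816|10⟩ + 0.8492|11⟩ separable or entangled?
Entangled

Writing the state as a|00⟩ + b|01⟩ + c|10⟩ + d|11⟩, it is a product state iff ad − bc = 0.
Here (a, b, c, d) = (-0.3355, -0.1439i, 0.3816, 0.8492): ad − bc = (-0.3355)(0.8492) − (-0.1439i)(0.3816) = (-0.2849 + 0.05491i) ≠ 0, so the state is entangled.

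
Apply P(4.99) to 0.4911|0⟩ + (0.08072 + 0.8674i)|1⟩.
0.4911|0⟩ + (0.8563 + 0.1601i)|1⟩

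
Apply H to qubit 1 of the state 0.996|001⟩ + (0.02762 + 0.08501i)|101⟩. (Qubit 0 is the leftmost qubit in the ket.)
0.7043|001⟩ + 0.7043|011⟩ + (0.01953 + 0.06011i)|101⟩ + (0.01953 + 0.06011i)|111⟩

H on qubit 1 mixes each pair of kets that differ only in qubit 1: amplitudes (a, b) of (|…0…⟩, |…1…⟩) become ((a + b)/√2, (a − b)/√2). Kets absent from the input have amplitude 0.
(|001⟩, |011⟩): (a, b) = (0.996, 0) → (0.7043, 0.7043)
(|101⟩, |111⟩): (a, b) = ((0.02762 + 0.08501i), 0) → ((0.01953 + 0.06011i), (0.01953 + 0.06011i))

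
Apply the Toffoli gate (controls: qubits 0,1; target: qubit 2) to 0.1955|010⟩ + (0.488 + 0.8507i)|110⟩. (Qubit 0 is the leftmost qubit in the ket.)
0.1955|010⟩ + (0.488 + 0.8507i)|111⟩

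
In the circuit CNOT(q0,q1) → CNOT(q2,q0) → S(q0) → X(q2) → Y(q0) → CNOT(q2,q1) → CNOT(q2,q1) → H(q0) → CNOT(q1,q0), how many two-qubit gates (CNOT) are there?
5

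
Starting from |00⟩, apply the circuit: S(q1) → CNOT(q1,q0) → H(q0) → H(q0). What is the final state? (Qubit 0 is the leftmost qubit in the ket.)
|00⟩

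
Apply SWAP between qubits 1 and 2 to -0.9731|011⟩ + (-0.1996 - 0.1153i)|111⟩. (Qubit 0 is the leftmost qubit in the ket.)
-0.9731|011⟩ + (-0.1996 - 0.1153i)|111⟩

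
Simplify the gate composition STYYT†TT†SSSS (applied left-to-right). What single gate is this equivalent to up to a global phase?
S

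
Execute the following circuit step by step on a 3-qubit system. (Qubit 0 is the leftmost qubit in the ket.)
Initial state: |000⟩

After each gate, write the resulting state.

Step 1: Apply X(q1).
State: |010⟩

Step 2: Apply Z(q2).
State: |010⟩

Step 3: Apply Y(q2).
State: i|011⟩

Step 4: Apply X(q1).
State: i|001⟩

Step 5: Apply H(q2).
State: (1/√2)i|000⟩ - (1/√2)i|001⟩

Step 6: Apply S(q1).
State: (1/√2)i|000⟩ - (1/√2)i|001⟩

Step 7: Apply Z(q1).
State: (1/√2)i|000⟩ - (1/√2)i|001⟩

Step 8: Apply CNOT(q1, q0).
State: (1/√2)i|000⟩ - (1/√2)i|001⟩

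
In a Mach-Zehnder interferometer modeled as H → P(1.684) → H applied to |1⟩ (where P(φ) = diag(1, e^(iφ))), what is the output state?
(0.5565 - 0.4968i)|0⟩ + (0.4435 + 0.4968i)|1⟩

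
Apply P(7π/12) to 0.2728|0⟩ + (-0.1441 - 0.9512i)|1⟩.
0.2728|0⟩ + (0.9561 + 0.107i)|1⟩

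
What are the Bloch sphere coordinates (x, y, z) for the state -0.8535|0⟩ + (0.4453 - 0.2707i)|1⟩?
(-0.7601, 0.4621, 0.4569)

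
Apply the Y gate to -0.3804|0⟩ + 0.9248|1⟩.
-0.9248i|0⟩ - 0.3804i|1⟩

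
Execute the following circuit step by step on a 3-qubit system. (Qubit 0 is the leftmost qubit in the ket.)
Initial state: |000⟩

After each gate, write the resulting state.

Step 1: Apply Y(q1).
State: i|010⟩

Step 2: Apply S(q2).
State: i|010⟩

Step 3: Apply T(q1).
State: (-1/√2 + (1/√2)i)|010⟩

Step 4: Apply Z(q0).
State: (-1/√2 + (1/√2)i)|010⟩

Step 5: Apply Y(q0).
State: (-1/√2 - (1/√2)i)|110⟩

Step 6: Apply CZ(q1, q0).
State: (1/√2 + (1/√2)i)|110⟩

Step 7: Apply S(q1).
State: (-1/√2 + (1/√2)i)|110⟩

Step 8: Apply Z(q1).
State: (1/√2 - (1/√2)i)|110⟩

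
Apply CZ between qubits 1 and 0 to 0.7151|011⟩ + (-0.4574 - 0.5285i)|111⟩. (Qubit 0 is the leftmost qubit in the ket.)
0.7151|011⟩ + (0.4574 + 0.5285i)|111⟩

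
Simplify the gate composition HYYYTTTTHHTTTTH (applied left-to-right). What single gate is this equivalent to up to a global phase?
Y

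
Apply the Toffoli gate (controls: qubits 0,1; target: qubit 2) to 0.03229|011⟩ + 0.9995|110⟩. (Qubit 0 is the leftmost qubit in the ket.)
0.03229|011⟩ + 0.9995|111⟩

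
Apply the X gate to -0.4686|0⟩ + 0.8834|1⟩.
0.8834|0⟩ - 0.4686|1⟩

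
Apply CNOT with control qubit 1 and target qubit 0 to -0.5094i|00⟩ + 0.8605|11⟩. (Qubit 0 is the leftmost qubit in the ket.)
-0.5094i|00⟩ + 0.8605|01⟩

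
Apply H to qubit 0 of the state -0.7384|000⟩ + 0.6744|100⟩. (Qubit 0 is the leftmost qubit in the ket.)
-0.04525|000⟩ - 0.999|100⟩

H on qubit 0 mixes each pair of kets that differ only in qubit 0: amplitudes (a, b) of (|…0…⟩, |…1…⟩) become ((a + b)/√2, (a − b)/√2). Kets absent from the input have amplitude 0.
(|000⟩, |100⟩): (a, b) = (-0.7384, 0.6744) → (-0.04525, -0.999)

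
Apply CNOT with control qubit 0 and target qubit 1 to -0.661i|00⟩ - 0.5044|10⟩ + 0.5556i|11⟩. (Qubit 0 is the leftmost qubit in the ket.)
-0.661i|00⟩ + 0.5556i|10⟩ - 0.5044|11⟩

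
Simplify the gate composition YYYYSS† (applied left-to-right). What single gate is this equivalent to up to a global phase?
I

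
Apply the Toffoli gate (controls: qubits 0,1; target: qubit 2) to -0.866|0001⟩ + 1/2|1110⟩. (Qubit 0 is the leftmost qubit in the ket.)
-0.866|0001⟩ + 1/2|1100⟩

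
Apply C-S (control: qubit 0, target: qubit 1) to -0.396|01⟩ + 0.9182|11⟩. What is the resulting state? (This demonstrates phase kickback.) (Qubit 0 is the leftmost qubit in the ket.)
-0.396|01⟩ + 0.9182i|11⟩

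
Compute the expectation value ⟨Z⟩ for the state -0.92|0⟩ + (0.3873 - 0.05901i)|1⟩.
0.6929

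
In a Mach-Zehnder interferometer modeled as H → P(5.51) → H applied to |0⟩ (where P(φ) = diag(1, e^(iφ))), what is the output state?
(0.8578 - 0.3492i)|0⟩ + (0.1422 + 0.3492i)|1⟩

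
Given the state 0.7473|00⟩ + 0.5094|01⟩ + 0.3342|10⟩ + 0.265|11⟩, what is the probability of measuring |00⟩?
0.5585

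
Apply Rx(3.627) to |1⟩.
-0.9707i|0⟩ - 0.2403|1⟩

Rx(3.627) = [[cos(θ/2), −i·sin(θ/2)], [−i·sin(θ/2), cos(θ/2)]]; θ = 3.627, cos(θ/2) ≈ -0.240328, sin(θ/2) ≈ 0.970692.
With a = amp(|0⟩) = 0 and b = amp(|1⟩) = 1:
new amp(|0⟩) = (-0.240328)·a + (-0.970692i)·b = -0.9707i
new amp(|1⟩) = (-0.970692i)·a + (-0.240328)·b = -0.2403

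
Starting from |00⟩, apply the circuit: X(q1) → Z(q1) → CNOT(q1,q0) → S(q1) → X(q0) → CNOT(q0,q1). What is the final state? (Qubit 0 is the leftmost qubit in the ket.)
-i|01⟩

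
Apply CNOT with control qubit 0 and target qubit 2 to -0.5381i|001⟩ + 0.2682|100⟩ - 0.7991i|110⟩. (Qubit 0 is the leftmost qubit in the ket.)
-0.5381i|001⟩ + 0.2682|101⟩ - 0.7991i|111⟩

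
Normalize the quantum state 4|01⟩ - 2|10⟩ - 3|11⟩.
0.7428|01⟩ - 0.3714|10⟩ - 0.5571|11⟩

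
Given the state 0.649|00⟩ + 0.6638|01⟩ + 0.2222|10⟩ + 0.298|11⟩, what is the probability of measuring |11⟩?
0.0888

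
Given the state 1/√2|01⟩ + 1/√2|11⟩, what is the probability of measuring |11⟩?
1/2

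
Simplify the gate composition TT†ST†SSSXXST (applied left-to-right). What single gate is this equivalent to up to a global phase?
S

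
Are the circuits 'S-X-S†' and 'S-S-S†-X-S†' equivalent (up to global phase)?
Yes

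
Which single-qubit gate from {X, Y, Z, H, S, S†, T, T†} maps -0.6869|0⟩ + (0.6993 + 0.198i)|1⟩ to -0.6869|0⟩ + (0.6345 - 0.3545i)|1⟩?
T†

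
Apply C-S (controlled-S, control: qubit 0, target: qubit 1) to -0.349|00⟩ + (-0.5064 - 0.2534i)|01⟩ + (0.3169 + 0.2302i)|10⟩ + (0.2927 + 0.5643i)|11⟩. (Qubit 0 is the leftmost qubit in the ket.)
-0.349|00⟩ + (-0.5064 - 0.2534i)|01⟩ + (0.3169 + 0.2302i)|10⟩ + (-0.5643 + 0.2927i)|11⟩

C-S leaves the control-|0⟩ kets |00⟩, |01⟩ unchanged and applies S to qubit 1 on the control-|1⟩ pair (|10⟩, |11⟩).
S = [[1, 0], [0, i]].
With a = amp(|10⟩) = (0.3169 + 0.2302i) and b = amp(|11⟩) = (0.2927 + 0.5643i):
new amp(|10⟩) = (1)·a = (0.3169 + 0.2302i)
new amp(|11⟩) = (i)·b = (-0.5643 + 0.2927i)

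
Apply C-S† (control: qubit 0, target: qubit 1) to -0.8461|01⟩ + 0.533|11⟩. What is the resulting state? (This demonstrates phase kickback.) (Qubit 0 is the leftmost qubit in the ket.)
-0.8461|01⟩ - 0.533i|11⟩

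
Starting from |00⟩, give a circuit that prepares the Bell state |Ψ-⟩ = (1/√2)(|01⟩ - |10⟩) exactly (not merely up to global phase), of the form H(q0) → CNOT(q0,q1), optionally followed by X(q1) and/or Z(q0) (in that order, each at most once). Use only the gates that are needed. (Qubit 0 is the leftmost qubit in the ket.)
H(q0) → CNOT(q0,q1) → X(q1) → Z(q0)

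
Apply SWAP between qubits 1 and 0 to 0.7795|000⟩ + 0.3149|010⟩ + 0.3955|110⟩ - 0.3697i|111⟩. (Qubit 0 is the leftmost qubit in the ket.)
0.7795|000⟩ + 0.3149|100⟩ + 0.3955|110⟩ - 0.3697i|111⟩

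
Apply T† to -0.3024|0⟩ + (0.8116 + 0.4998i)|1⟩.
-0.3024|0⟩ + (0.9273 - 0.2205i)|1⟩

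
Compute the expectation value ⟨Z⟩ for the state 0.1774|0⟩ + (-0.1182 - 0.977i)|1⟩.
-0.937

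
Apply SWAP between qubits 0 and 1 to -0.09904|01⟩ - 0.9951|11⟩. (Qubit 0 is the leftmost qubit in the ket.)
-0.09904|10⟩ - 0.9951|11⟩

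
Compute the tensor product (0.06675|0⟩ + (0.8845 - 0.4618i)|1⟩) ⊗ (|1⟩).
0.06675|01⟩ + (0.8845 - 0.4618i)|11⟩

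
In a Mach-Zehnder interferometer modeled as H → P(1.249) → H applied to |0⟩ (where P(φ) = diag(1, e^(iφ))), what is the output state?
(0.6581 + 0.4743i)|0⟩ + (0.3419 - 0.4743i)|1⟩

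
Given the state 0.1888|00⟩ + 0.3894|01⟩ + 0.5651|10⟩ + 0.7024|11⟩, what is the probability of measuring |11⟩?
0.4934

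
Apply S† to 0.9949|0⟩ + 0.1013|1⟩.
0.9949|0⟩ - 0.1013i|1⟩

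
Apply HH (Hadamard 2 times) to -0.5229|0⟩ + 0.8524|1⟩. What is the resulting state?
-0.5229|0⟩ + 0.8524|1⟩

H² = I, so an even number of Hadamards cancels: H^2 = I and the state is unchanged.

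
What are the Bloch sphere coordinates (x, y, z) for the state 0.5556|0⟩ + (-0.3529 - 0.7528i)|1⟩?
(-0.3921, -0.8365, -0.3826)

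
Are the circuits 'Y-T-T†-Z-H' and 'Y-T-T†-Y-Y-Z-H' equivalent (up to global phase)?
Yes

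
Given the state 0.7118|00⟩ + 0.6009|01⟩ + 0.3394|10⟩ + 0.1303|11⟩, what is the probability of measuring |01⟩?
0.3611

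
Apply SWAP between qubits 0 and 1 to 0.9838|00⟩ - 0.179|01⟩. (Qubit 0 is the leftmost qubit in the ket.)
0.9838|00⟩ - 0.179|10⟩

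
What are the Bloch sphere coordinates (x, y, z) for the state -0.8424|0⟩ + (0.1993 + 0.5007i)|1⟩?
(-0.3358, -0.8436, 0.4192)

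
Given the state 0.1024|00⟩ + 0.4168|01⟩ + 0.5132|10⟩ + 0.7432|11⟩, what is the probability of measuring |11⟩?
0.5523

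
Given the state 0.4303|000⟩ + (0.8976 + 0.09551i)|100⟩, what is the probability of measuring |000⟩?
0.1852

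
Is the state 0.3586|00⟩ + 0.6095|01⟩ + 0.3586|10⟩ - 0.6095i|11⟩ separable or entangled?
Entangled

Writing the state as a|00⟩ + b|01⟩ + c|10⟩ + d|11⟩, it is a product state iff ad − bc = 0.
Here (a, b, c, d) = (0.3586, 0.6095, 0.3586, -0.6095i): ad − bc = (0.3586)(-0.6095i) − (0.6095)(0.3586) = (-0.2186 - 0.2186i) ≠ 0, so the state is entangled.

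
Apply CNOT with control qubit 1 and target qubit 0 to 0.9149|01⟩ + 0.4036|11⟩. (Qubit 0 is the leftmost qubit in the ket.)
0.4036|01⟩ + 0.9149|11⟩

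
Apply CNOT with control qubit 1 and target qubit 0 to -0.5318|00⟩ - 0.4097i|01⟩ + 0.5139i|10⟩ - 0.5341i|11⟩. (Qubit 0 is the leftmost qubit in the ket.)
-0.5318|00⟩ - 0.5341i|01⟩ + 0.5139i|10⟩ - 0.4097i|11⟩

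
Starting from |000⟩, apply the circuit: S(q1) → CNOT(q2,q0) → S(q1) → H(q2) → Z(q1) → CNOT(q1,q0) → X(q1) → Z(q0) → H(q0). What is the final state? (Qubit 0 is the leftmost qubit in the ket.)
1/2|010⟩ + 1/2|011⟩ + 1/2|110⟩ + 1/2|111⟩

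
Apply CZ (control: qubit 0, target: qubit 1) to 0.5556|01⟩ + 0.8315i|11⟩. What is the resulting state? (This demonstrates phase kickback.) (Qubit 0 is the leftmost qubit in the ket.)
0.5556|01⟩ - 0.8315i|11⟩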